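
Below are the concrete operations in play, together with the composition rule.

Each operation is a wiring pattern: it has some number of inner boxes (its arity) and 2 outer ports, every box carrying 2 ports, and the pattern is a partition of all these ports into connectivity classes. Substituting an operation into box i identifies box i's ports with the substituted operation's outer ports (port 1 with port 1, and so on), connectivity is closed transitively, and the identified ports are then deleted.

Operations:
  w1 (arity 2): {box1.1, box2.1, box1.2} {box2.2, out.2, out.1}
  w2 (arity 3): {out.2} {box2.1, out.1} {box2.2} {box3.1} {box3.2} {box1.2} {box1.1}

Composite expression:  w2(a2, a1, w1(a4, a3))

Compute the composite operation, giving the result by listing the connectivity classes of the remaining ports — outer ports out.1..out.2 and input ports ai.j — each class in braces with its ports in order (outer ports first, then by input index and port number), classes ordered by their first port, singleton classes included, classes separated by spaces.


{out.1, a1.1} {out.2} {a1.2} {a2.1} {a2.2} {a3.1, a4.1, a4.2} {a3.2}

Substituting into w2 glues patterns; closure does the rest.
through w1, on inputs (a4, a3): {out.1, out.2, a3.2} {a3.1, a4.1, a4.2} (out.j = stage outer ports)
through w2, on inputs (a2, a1, a4, a3): {out.1, a1.1} {out.2} {a1.2} {a2.1} {a2.2} {a3.1, a4.1, a4.2} {a3.2} (out.j = stage outer ports)


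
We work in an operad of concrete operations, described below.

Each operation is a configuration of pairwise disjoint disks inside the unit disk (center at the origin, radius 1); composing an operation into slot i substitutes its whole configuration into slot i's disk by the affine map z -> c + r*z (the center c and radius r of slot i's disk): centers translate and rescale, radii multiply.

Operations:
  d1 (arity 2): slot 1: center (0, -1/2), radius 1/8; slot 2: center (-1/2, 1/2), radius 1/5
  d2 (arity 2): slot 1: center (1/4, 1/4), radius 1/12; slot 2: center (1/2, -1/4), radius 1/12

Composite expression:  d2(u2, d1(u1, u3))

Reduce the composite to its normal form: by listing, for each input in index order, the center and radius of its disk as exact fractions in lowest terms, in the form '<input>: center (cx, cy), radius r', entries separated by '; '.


u1: center (1/2, -7/24), radius 1/96; u2: center (1/4, 1/4), radius 1/12; u3: center (11/24, -5/24), radius 1/60

Nesting under d2 composes maps z -> c + r*z down each u-path.
u2: after 1 affine step, its disk has center (1/4, 1/4), radius 1/12
u1: after 2 affine steps, its disk has center (1/2, -7/24), radius 1/96
u3: after 2 affine steps, its disk has center (11/24, -5/24), radius 1/60


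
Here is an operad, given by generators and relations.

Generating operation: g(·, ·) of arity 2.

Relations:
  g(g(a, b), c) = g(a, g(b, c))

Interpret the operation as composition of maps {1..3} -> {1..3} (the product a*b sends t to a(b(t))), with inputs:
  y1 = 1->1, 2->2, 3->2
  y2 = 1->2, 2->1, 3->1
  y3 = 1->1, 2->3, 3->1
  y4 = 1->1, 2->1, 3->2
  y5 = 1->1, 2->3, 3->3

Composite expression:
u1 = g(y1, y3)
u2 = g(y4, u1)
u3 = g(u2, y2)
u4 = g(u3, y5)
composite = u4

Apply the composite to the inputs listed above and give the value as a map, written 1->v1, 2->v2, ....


1->1, 2->1, 3->1

g(y1, y3) = 1->1, 2->2, 3->1
g(y4, g(y1, y3)) = 1->1, 2->1, 3->1
g(g(y4, g(y1, y3)), y2) = 1->1, 2->1, 3->1
g(g(g(y4, g(y1, y3)), y2), y5) = 1->1, 2->1, 3->1


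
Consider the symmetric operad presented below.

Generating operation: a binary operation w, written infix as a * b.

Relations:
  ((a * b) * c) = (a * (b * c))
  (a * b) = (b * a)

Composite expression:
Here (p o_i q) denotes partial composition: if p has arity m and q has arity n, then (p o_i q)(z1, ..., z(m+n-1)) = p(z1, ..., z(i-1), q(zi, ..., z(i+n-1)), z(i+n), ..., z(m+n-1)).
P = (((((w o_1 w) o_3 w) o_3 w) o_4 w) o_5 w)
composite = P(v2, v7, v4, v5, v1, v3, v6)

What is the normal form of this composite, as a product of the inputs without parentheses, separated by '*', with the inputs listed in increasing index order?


v1 * v2 * v3 * v4 * v5 * v6 * v7

With w associative and commutative, the v-input set is all that matters.
(v2 * v7) collapses to v2 * v7
(v1 * v3) collapses to v1 * v3
(v5 * (v1 * v3)) collapses to v5 * v1 * v3
(v4 * (v5 * (v1 * v3))) collapses to v4 * v5 * v1 * v3
((v4 * (v5 * (v1 * v3))) * v6) collapses to v4 * v5 * v1 * v3 * v6
((v2 * v7) * ((v4 * (v5 * (v1 * v3))) * v6)) collapses to v2 * v7 * v4 * v5 * v1 * v3 * v6
putting the inputs in ascending order: v1 * v2 * v3 * v4 * v5 * v6 * v7


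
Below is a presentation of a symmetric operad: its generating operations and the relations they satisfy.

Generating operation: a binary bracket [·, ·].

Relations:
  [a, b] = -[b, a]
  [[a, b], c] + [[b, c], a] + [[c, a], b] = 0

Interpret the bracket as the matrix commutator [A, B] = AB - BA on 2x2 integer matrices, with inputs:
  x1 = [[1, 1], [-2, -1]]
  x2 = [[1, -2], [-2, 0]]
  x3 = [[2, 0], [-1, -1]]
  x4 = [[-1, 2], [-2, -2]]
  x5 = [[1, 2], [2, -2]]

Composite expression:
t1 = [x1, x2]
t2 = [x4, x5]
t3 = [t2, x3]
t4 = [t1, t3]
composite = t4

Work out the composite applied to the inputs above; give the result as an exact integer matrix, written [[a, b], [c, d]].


[[16, -104], [-80, -16]]


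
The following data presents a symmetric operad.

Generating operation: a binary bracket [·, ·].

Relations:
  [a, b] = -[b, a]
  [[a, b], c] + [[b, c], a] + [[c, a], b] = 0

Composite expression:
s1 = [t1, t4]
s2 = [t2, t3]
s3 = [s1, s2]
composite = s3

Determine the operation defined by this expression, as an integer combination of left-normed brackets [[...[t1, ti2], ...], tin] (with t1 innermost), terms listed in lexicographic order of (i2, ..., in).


[[[t1, t4], t2], t3] - [[[t1, t4], t3], t2]

Antisymmetry and Jacobi reduce to t1-anchored left-normed brackets.
Composite bracket: [[t1, t4], [t2, t3]]
Full expansion: 8 signed words from ab - ba (2^3 = 8).
Collect the words opening with t1:
  the word t1t4t2t3 carries sign +1 and contributes +[[[t1, t4], t2], t3]
  the word t1t4t3t2 carries sign -1 and contributes -[[[t1, t4], t3], t2]


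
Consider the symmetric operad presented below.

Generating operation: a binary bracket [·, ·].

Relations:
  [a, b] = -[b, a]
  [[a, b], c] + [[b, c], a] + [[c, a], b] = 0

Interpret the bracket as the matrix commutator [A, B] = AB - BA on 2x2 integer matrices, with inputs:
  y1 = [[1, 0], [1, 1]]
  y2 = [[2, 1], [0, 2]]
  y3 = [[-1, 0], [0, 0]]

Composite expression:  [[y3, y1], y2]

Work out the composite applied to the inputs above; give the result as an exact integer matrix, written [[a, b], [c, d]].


[[-1, 0], [0, 1]]

[y3, y1] = [[0, 0], [1, 0]]
[[y3, y1], y2] = [[-1, 0], [0, 1]]


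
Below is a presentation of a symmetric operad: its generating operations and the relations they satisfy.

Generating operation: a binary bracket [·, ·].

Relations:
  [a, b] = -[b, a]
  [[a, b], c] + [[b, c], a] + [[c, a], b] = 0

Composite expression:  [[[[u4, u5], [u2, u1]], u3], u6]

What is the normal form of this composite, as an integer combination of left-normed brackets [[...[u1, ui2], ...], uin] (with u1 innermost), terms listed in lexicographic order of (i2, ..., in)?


[[[[[u1, u2], u4], u5], u3], u6] - [[[[[u1, u2], u5], u4], u3], u6]

Expand each bracket as ab - ba; the u1-initial words give the coefficients.
Composite bracket: [[[[u4, u5], [u2, u1]], u3], u6]
Applying ab - ba throughout gives 32 signed words (2^5 = 32).
Only words starting with u1 matter:
  from u1u2u4u5u3u6, sign +1: term +[[[[[u1, u2], u4], u5], u3], u6]
  from u1u2u5u4u3u6, sign -1: term -[[[[[u1, u2], u5], u4], u3], u6]


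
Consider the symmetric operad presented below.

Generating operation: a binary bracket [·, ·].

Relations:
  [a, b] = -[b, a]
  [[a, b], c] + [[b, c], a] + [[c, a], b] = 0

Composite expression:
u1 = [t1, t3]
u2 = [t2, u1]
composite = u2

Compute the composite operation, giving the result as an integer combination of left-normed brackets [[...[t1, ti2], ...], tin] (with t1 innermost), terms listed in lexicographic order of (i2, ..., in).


-[[t1, t3], t2]

A multilinear Lie element is pinned by t1-initial words (t1 innermost).
Composite bracket: [t2, [t1, t3]]
Under [a, b] = ab - ba we get 4 signed associative words (2^2 = 4).
Coefficients come from the t1-initial words:
  sign of t1t3t2 is -1, so it contributes -[[t1, t3], t2]


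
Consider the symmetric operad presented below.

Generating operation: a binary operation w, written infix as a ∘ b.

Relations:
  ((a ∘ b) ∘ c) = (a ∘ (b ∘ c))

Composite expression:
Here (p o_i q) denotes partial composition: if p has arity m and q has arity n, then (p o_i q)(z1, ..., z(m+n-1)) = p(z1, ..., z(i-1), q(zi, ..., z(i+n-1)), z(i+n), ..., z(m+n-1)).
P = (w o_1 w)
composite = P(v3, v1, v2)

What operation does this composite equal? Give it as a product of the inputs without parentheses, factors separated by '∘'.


Under associativity of w, the answer is the v's in reading order.
(v3 ∘ v1) unparenthesizes to v3 ∘ v1
((v3 ∘ v1) ∘ v2) unparenthesizes to v3 ∘ v1 ∘ v2

v3 ∘ v1 ∘ v2


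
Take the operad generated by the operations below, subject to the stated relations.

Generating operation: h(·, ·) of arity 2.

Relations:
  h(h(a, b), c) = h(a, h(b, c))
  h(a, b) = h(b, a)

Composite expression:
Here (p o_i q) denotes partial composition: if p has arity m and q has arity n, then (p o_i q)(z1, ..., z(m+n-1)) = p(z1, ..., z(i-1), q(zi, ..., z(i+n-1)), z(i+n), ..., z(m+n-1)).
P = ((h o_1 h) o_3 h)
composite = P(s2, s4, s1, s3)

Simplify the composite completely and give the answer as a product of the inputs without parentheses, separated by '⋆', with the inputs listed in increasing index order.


s1 ⋆ s2 ⋆ s3 ⋆ s4


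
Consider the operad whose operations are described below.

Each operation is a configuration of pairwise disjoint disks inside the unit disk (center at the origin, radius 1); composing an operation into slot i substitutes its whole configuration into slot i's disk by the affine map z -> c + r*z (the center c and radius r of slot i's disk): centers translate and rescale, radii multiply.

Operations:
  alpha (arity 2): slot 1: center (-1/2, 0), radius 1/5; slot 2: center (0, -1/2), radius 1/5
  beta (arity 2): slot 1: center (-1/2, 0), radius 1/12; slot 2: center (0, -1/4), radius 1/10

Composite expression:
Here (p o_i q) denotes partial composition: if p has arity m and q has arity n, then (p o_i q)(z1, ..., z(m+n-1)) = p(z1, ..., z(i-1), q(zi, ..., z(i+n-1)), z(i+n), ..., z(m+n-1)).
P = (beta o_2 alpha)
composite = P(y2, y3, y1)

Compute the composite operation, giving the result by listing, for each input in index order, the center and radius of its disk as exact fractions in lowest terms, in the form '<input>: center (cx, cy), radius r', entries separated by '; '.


Each y-disk chains the slot maps above it in beta; radii multiply.
y2 passes through 1 substitution, ending at center (-1/2, 0), radius 1/12
y3 passes through 2 substitutions, ending at center (-1/20, -1/4), radius 1/50
y1 passes through 2 substitutions, ending at center (0, -3/10), radius 1/50

y1: center (0, -3/10), radius 1/50; y2: center (-1/2, 0), radius 1/12; y3: center (-1/20, -1/4), radius 1/50


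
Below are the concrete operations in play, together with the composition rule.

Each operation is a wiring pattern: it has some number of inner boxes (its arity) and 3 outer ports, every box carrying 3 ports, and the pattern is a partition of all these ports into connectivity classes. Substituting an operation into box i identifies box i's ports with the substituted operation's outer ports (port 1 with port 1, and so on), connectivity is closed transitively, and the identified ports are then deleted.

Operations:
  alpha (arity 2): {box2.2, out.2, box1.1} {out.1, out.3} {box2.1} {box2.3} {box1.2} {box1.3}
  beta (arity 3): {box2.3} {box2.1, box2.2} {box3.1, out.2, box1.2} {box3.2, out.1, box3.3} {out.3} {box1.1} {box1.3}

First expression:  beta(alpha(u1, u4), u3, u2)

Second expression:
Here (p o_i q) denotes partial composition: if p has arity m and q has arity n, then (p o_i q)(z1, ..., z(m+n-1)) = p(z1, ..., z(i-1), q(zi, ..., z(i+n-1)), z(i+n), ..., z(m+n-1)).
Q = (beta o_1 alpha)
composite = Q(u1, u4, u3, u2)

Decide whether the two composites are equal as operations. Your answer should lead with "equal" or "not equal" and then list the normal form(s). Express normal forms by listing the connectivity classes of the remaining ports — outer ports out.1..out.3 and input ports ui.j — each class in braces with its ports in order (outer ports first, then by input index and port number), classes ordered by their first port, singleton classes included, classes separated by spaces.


The first expression, normalized: {out.1, u2.2, u2.3} {out.2, u1.1, u2.1, u4.2} {out.3} {u1.2} {u1.3} {u3.1, u3.2} {u3.3} {u4.1} {u4.3}
The second expression, normalized: {out.1, u2.2, u2.3} {out.2, u1.1, u2.1, u4.2} {out.3} {u1.2} {u1.3} {u3.1, u3.2} {u3.3} {u4.1} {u4.3}
Both agree, so they are equal.

equal; both compose to {out.1, u2.2, u2.3} {out.2, u1.1, u2.1, u4.2} {out.3} {u1.2} {u1.3} {u3.1, u3.2} {u3.3} {u4.1} {u4.3}


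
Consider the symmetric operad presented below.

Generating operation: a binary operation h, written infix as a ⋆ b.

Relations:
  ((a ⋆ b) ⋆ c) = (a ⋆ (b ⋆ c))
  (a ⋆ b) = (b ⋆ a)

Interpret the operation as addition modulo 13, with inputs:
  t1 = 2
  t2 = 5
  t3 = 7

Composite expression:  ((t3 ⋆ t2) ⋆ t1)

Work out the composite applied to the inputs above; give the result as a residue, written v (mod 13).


(t3 ⋆ t2) = 12
((t3 ⋆ t2) ⋆ t1) = 1

1 (mod 13)


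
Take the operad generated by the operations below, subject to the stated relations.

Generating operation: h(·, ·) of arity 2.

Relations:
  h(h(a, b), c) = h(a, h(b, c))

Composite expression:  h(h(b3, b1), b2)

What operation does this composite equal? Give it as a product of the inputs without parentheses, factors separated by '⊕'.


b3 ⊕ b1 ⊕ b2

All parenthesizations of h agree; list the b-inputs left to right.
h(b3, b1) flattens to b3 ⊕ b1
h(h(b3, b1), b2) flattens to b3 ⊕ b1 ⊕ b2


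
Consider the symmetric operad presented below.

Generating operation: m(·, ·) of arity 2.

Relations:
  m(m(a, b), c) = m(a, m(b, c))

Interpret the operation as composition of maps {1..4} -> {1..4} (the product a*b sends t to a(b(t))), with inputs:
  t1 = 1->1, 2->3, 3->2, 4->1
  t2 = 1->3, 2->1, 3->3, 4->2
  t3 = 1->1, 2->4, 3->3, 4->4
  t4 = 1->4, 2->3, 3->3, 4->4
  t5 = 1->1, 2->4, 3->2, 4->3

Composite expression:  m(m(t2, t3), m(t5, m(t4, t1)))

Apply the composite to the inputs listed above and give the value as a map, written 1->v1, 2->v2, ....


1->3, 2->2, 3->2, 4->3

m(t2, t3) = 1->3, 2->2, 3->3, 4->2
m(t4, t1) = 1->4, 2->3, 3->3, 4->4
m(t5, m(t4, t1)) = 1->3, 2->2, 3->2, 4->3
m(m(t2, t3), m(t5, m(t4, t1))) = 1->3, 2->2, 3->2, 4->3


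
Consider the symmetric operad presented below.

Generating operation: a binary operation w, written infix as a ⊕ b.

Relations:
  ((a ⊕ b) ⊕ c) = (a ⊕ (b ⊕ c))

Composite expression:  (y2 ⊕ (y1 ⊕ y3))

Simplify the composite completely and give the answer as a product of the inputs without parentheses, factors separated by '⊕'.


y2 ⊕ y1 ⊕ y3

Key point: w is associative — brackets drop, the y-order remains.
(y1 ⊕ y3) collapses to y1 ⊕ y3
(y2 ⊕ (y1 ⊕ y3)) collapses to y2 ⊕ y1 ⊕ y3


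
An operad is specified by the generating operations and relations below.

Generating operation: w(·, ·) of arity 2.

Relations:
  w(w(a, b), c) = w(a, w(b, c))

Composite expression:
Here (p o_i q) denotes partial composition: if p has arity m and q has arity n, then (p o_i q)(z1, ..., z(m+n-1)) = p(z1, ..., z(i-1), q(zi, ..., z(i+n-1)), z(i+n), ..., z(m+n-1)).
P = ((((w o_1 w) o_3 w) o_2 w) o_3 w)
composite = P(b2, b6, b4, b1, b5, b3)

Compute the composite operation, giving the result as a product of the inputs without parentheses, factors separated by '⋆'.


Under associativity of w, the answer is the b's in reading order.
w(b4, b1) collapses to b4 ⋆ b1
w(b6, w(b4, b1)) collapses to b6 ⋆ b4 ⋆ b1
w(b2, w(b6, w(b4, b1))) collapses to b2 ⋆ b6 ⋆ b4 ⋆ b1
w(b5, b3) collapses to b5 ⋆ b3
w(w(b2, w(b6, w(b4, b1))), w(b5, b3)) collapses to b2 ⋆ b6 ⋆ b4 ⋆ b1 ⋆ b5 ⋆ b3

b2 ⋆ b6 ⋆ b4 ⋆ b1 ⋆ b5 ⋆ b3


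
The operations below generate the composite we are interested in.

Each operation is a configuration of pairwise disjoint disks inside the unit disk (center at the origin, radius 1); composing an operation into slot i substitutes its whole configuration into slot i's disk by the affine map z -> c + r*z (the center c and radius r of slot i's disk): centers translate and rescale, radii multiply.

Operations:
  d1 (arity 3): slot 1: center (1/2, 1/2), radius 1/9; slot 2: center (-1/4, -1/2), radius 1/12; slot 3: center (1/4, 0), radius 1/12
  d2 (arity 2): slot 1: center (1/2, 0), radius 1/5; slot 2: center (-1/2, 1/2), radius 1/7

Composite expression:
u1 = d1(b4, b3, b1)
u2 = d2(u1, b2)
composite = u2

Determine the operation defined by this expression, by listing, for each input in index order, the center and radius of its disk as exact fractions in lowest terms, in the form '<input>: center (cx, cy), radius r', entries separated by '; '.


b1: center (11/20, 0), radius 1/60; b2: center (-1/2, 1/2), radius 1/7; b3: center (9/20, -1/10), radius 1/60; b4: center (3/5, 1/10), radius 1/45

Nesting under d2 composes maps z -> c + r*z down each b-path.
for b4, the 2-step affine chain lands on center (3/5, 1/10), radius 1/45
for b3, the 2-step affine chain lands on center (9/20, -1/10), radius 1/60
for b1, the 2-step affine chain lands on center (11/20, 0), radius 1/60
for b2, the 1-step affine chain lands on center (-1/2, 1/2), radius 1/7


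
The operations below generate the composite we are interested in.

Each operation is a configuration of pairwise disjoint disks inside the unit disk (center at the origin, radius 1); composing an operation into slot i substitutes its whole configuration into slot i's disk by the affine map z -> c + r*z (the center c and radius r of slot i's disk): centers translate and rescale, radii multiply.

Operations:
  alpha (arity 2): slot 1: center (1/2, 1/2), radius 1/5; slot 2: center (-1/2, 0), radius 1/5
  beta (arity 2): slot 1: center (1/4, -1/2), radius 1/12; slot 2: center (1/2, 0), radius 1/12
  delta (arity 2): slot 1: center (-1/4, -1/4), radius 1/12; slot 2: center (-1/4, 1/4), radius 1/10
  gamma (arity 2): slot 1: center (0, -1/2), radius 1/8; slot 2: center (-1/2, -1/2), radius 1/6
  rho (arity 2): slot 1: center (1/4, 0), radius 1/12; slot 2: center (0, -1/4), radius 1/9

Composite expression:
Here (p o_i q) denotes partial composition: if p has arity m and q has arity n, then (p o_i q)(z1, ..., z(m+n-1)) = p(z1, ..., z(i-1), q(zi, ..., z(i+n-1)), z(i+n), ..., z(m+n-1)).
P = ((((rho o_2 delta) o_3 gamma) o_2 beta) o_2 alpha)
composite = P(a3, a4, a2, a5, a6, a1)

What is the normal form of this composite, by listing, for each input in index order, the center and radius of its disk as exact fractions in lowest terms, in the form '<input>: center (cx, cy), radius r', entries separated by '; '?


a1: center (-1/30, -41/180), radius 1/540; a2: center (-67/2592, -61/216), radius 1/6480; a3: center (1/4, 0), radius 1/12; a4: center (-65/2592, -731/2592), radius 1/6480; a5: center (-5/216, -5/18), radius 1/1296; a6: center (-1/36, -41/180), radius 1/720

Below rho, radii multiply path by path; the a-disk centers shift.
input a3: applying the 1 nested substitution gives center (1/4, 0), radius 1/12
input a4: applying the 4 nested substitutions gives center (-65/2592, -731/2592), radius 1/6480
input a2: applying the 4 nested substitutions gives center (-67/2592, -61/216), radius 1/6480
input a5: applying the 3 nested substitutions gives center (-5/216, -5/18), radius 1/1296
input a6: applying the 3 nested substitutions gives center (-1/36, -41/180), radius 1/720
input a1: applying the 3 nested substitutions gives center (-1/30, -41/180), radius 1/540


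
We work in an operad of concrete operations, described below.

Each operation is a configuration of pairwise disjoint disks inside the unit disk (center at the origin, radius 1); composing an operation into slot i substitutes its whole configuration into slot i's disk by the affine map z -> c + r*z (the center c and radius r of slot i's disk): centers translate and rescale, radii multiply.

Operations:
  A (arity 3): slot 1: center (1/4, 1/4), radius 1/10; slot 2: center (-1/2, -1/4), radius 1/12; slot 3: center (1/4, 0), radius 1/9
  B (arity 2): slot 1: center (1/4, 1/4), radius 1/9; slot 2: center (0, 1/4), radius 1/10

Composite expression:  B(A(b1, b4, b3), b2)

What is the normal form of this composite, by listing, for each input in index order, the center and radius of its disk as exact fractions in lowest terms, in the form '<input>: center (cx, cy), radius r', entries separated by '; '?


b1: center (5/18, 5/18), radius 1/90; b2: center (0, 1/4), radius 1/10; b3: center (5/18, 1/4), radius 1/81; b4: center (7/36, 2/9), radius 1/108


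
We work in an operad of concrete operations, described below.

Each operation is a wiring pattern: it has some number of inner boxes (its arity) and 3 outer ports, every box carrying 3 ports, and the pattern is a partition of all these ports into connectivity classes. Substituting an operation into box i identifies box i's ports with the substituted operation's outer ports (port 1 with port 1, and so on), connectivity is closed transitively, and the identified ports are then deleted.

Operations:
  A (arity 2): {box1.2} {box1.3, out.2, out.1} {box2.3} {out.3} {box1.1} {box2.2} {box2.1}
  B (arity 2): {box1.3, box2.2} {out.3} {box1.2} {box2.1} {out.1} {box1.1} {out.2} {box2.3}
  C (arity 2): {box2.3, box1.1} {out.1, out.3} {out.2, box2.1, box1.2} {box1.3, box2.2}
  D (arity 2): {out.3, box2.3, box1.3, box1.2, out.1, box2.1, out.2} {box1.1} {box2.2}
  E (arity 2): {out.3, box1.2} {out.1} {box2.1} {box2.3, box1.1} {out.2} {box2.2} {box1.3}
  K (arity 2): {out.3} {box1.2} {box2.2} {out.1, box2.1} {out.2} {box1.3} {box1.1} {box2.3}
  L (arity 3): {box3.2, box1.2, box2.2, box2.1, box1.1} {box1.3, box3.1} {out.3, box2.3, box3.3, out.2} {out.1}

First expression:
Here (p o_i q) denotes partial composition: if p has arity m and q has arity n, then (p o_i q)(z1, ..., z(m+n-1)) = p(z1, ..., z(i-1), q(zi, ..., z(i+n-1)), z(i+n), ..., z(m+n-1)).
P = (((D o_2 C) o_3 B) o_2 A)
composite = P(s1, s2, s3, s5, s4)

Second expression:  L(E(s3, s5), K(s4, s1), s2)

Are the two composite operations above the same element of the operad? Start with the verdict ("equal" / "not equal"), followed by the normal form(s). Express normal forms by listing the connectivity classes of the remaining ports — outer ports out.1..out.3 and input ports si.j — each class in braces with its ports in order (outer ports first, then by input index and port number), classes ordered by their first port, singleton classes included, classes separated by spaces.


not equal; the first gives {out.1, out.2, out.3, s1.2, s1.3} {s1.1} {s2.1} {s2.2} {s2.3} {s3.1} {s3.2} {s3.3} {s4.1} {s4.2, s5.3} {s4.3} {s5.1} {s5.2} and the second {out.1} {out.2, out.3, s2.3} {s1.1, s2.2} {s1.2} {s1.3} {s2.1, s3.2} {s3.1, s5.3} {s3.3} {s4.1} {s4.2} {s4.3} {s5.1} {s5.2}


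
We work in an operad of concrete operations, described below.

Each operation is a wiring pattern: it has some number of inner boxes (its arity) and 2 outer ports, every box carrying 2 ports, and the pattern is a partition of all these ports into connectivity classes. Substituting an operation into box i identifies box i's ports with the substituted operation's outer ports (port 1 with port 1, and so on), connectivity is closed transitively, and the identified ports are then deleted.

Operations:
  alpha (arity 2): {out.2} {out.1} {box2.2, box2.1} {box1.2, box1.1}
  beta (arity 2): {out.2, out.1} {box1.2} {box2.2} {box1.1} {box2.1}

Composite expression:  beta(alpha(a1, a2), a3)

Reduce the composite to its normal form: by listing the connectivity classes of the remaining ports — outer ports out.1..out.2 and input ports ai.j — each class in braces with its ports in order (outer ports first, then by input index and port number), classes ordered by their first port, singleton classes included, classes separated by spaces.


{out.1, out.2} {a1.1, a1.2} {a2.1, a2.2} {a3.1} {a3.2}

Reachability decides: close wires over beta-identified ports.
the subtree at alpha composes to {out.1} {out.2} {a1.1, a1.2} {a2.1, a2.2} on (a1, a2); out.j = own outer ports
the subtree at beta composes to {out.1, out.2} {a1.1, a1.2} {a2.1, a2.2} {a3.1} {a3.2} on (a1, a2, a3); out.j = own outer ports


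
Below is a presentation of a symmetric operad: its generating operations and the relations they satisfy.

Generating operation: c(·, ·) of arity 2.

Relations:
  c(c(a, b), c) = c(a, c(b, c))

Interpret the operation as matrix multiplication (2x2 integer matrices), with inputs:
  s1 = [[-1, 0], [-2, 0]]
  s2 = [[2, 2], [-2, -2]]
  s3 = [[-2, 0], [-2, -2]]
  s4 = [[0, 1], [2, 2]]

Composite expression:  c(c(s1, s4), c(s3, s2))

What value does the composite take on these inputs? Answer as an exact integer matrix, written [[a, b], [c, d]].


[[0, 0], [0, 0]]

c(s1, s4) = [[0, -1], [0, -2]]
c(s3, s2) = [[-4, -4], [0, 0]]
c(c(s1, s4), c(s3, s2)) = [[0, 0], [0, 0]]


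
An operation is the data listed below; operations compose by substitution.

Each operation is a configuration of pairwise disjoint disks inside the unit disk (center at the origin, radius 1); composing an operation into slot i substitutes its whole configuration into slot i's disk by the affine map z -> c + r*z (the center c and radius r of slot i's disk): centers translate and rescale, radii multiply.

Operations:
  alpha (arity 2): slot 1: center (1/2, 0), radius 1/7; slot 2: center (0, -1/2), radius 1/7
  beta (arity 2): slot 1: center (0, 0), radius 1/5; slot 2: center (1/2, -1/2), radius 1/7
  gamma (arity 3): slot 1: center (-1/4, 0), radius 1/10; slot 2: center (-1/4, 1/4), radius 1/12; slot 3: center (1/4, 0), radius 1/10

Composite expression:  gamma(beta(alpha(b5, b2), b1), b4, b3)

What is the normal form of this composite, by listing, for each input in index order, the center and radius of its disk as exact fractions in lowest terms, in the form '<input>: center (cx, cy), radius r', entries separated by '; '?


Affine substitution under gamma: radii multiply and b-centers shift.
input b5: composing its 3 substitution steps yields center (-6/25, 0), radius 1/350
input b2: composing its 3 substitution steps yields center (-1/4, -1/100), radius 1/350
input b1: composing its 2 substitution steps yields center (-1/5, -1/20), radius 1/70
input b4: composing its 1 substitution step yields center (-1/4, 1/4), radius 1/12
input b3: composing its 1 substitution step yields center (1/4, 0), radius 1/10

b1: center (-1/5, -1/20), radius 1/70; b2: center (-1/4, -1/100), radius 1/350; b3: center (1/4, 0), radius 1/10; b4: center (-1/4, 1/4), radius 1/12; b5: center (-6/25, 0), radius 1/350


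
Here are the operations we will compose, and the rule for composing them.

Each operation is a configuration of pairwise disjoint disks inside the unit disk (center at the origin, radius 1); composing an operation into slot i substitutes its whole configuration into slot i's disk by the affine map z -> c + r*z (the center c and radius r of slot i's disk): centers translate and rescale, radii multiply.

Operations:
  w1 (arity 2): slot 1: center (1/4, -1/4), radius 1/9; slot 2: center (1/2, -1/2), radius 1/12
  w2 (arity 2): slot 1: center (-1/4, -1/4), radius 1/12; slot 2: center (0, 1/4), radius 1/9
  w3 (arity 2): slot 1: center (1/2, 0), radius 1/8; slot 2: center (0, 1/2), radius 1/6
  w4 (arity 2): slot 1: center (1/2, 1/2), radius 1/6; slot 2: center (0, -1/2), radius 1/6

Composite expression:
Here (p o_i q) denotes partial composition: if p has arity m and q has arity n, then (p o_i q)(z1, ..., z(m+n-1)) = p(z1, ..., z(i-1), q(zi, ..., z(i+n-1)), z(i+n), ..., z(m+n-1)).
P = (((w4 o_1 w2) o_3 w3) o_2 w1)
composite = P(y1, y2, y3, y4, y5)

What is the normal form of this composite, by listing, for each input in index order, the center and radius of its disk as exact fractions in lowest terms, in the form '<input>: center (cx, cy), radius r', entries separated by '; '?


y1: center (11/24, 11/24), radius 1/72; y2: center (109/216, 29/54), radius 1/486; y3: center (55/108, 115/216), radius 1/648; y4: center (1/12, -1/2), radius 1/48; y5: center (0, -5/12), radius 1/36


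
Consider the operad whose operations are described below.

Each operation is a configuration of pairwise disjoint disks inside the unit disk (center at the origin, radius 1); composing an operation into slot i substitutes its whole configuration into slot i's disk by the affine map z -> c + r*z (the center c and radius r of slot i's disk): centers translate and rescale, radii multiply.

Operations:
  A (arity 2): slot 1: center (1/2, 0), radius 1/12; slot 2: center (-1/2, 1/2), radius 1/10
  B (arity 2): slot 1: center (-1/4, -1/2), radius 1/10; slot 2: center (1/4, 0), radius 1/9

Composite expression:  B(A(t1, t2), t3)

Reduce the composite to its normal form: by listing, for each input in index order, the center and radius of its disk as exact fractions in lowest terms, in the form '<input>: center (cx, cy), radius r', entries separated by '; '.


t1: center (-1/5, -1/2), radius 1/120; t2: center (-3/10, -9/20), radius 1/100; t3: center (1/4, 0), radius 1/9


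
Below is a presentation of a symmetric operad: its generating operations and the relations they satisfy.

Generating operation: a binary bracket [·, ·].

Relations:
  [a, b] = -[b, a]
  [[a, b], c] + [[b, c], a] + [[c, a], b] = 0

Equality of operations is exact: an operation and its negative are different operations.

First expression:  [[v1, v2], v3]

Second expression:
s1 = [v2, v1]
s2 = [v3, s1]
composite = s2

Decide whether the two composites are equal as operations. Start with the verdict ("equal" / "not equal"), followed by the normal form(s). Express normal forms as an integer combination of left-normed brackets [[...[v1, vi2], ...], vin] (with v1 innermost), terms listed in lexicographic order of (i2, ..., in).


The first expression, normalized: [[v1, v2], v3]
The second expression, normalized: [[v1, v2], v3]
Both agree, so they are equal.

equal; both compose to [[v1, v2], v3]


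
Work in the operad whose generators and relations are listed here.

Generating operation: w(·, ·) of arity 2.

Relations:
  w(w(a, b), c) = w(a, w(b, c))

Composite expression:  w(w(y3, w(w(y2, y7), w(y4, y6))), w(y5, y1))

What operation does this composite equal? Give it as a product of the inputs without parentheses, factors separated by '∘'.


y3 ∘ y2 ∘ y7 ∘ y4 ∘ y6 ∘ y5 ∘ y1

Associativity of w dissolves the nesting; only the y-input order survives.
w(y2, y7) unparenthesizes to y2 ∘ y7
w(y4, y6) unparenthesizes to y4 ∘ y6
w(w(y2, y7), w(y4, y6)) unparenthesizes to y2 ∘ y7 ∘ y4 ∘ y6
w(y3, w(w(y2, y7), w(y4, y6))) unparenthesizes to y3 ∘ y2 ∘ y7 ∘ y4 ∘ y6
w(y5, y1) unparenthesizes to y5 ∘ y1
w(w(y3, w(w(y2, y7), w(y4, y6))), w(y5, y1)) unparenthesizes to y3 ∘ y2 ∘ y7 ∘ y4 ∘ y6 ∘ y5 ∘ y1


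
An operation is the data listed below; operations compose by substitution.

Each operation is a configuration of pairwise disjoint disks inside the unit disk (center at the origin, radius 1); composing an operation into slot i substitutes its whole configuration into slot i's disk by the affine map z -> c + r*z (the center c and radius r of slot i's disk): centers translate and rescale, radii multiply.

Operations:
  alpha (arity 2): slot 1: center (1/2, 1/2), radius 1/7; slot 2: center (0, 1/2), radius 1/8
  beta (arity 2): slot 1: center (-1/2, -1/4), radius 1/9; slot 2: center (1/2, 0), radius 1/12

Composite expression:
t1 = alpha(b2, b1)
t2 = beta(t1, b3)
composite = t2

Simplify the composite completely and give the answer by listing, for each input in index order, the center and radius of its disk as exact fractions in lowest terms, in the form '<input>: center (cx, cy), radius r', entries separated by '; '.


Affine substitution under beta: radii multiply and b-centers shift.
tracing b2 down its 2-map path: center (-4/9, -7/36), radius 1/63
tracing b1 down its 2-map path: center (-1/2, -7/36), radius 1/72
tracing b3 down its 1-map path: center (1/2, 0), radius 1/12

b1: center (-1/2, -7/36), radius 1/72; b2: center (-4/9, -7/36), radius 1/63; b3: center (1/2, 0), radius 1/12


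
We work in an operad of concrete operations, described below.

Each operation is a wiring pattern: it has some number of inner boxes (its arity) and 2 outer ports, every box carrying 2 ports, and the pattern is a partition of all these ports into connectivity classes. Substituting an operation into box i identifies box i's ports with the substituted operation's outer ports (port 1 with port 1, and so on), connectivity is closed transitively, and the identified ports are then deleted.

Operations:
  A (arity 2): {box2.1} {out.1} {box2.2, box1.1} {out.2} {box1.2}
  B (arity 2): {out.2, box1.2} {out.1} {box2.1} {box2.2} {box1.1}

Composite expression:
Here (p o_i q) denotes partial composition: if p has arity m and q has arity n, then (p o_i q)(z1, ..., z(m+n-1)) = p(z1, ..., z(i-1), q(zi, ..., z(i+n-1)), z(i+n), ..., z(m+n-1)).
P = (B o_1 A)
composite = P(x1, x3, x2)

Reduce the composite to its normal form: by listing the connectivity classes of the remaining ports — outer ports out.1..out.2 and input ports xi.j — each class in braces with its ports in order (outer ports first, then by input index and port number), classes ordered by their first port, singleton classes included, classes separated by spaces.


{out.1} {out.2} {x1.1, x3.2} {x1.2} {x2.1} {x2.2} {x3.1}

Substituting into B glues patterns; closure does the rest.
composing A on (x1, x3), with out.j its own outer ports: {out.1} {out.2} {x1.1, x3.2} {x1.2} {x3.1}
composing B on (x1, x3, x2), with out.j its own outer ports: {out.1} {out.2} {x1.1, x3.2} {x1.2} {x2.1} {x2.2} {x3.1}


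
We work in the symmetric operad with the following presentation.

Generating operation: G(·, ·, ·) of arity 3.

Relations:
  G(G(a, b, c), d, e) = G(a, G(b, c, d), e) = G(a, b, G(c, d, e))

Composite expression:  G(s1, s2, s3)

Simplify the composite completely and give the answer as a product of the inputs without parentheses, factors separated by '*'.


s1 * s2 * s3

Key point: G is associative — brackets drop, the s-order remains.
G(s1, s2, s3) linearizes to s1 * s2 * s3


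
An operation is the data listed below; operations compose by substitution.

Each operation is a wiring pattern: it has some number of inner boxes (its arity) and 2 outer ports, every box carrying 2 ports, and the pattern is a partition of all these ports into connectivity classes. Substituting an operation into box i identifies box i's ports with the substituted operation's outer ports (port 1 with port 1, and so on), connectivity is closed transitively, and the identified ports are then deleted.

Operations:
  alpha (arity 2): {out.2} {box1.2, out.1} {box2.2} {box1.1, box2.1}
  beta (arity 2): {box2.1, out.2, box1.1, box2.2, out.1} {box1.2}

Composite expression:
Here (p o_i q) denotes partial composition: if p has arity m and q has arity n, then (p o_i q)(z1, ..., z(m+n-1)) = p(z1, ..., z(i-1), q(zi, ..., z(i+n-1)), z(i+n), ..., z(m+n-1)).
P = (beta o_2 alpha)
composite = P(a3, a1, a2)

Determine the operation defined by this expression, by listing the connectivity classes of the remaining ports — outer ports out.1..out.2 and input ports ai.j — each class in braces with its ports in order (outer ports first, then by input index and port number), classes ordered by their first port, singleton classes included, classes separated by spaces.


{out.1, out.2, a1.2, a3.1} {a1.1, a2.1} {a2.2} {a3.2}

Treat the ports identified at beta as solder joints: merge, then drop.
stage alpha: inputs (a1, a2), connectivity {out.1, a1.2} {out.2} {a1.1, a2.1} {a2.2}, out.j its boundary
stage beta: inputs (a3, a1, a2), connectivity {out.1, out.2, a1.2, a3.1} {a1.1, a2.1} {a2.2} {a3.2}, out.j its boundary


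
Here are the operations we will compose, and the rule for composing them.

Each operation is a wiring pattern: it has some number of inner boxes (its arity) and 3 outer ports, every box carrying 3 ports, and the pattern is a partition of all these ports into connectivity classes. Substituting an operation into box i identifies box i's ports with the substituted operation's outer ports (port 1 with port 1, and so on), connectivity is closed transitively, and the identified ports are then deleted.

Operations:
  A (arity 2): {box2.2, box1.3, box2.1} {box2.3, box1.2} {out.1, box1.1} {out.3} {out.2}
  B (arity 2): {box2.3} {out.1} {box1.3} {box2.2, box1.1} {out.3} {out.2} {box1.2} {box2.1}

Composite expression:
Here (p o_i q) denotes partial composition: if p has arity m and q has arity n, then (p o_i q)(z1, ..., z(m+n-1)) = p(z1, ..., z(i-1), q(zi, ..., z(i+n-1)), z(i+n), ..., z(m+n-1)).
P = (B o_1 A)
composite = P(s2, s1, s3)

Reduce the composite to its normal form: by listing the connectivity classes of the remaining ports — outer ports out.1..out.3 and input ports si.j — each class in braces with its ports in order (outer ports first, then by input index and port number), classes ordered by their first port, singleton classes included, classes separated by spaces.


{out.1} {out.2} {out.3} {s1.1, s1.2, s2.3} {s1.3, s2.2} {s2.1, s3.2} {s3.1} {s3.3}

Reachability decides: close wires over B-identified ports.
the subtree at A composes to {out.1, s2.1} {out.2} {out.3} {s1.1, s1.2, s2.3} {s1.3, s2.2} on (s2, s1); out.j = own outer ports
the subtree at B composes to {out.1} {out.2} {out.3} {s1.1, s1.2, s2.3} {s1.3, s2.2} {s2.1, s3.2} {s3.1} {s3.3} on (s2, s1, s3); out.j = own outer ports


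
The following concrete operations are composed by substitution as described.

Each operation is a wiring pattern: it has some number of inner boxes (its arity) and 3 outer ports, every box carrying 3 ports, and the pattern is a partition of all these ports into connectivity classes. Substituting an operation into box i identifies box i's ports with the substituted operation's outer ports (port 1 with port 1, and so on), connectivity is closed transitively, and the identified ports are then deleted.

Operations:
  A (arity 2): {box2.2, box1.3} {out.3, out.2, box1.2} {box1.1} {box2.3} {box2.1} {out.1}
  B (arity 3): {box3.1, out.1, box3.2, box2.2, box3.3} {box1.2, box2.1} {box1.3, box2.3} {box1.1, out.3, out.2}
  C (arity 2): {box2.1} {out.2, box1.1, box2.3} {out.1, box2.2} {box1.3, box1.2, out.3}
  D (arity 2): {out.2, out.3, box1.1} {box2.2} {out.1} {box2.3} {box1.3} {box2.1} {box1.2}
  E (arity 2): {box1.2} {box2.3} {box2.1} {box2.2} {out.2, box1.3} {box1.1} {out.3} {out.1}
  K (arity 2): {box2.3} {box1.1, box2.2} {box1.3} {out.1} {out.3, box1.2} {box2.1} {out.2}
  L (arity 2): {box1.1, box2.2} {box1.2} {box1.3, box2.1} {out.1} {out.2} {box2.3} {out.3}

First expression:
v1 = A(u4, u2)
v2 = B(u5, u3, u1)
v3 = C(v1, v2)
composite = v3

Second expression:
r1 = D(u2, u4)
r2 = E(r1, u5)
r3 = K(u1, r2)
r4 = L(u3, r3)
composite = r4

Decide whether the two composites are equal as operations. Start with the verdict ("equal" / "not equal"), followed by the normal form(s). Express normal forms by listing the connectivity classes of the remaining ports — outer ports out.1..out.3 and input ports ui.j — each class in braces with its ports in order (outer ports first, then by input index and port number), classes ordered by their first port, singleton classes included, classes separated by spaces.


not equal: they reduce to {out.1, out.2, u5.1} {out.3, u4.2} {u1.1, u1.2, u1.3, u3.2} {u2.1} {u2.2, u4.3} {u2.3} {u3.1, u5.2} {u3.3, u5.3} {u4.1} and {out.1} {out.2} {out.3} {u1.1, u2.1} {u1.2} {u1.3} {u2.2} {u2.3} {u3.1} {u3.2} {u3.3} {u4.1} {u4.2} {u4.3} {u5.1} {u5.2} {u5.3}

The first composite normalizes to {out.1, out.2, u5.1} {out.3, u4.2} {u1.1, u1.2, u1.3, u3.2} {u2.1} {u2.2, u4.3} {u2.3} {u3.1, u5.2} {u3.3, u5.3} {u4.1}
The second composite normalizes to {out.1} {out.2} {out.3} {u1.1, u2.1} {u1.2} {u1.3} {u2.2} {u2.3} {u3.1} {u3.2} {u3.3} {u4.1} {u4.2} {u4.3} {u5.1} {u5.2} {u5.3}
No match — not equal.
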